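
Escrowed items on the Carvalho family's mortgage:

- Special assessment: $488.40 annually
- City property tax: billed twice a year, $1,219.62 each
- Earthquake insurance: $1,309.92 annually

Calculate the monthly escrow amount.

$353.13

Special assessment = $488.40
City property tax = $1,219.62 × 2 = $2,439.24
Earthquake insurance = $1,309.92
Total per year = $488.40 + $2,439.24 + $1,309.92 = $4,237.56
Monthly escrow = $4,237.56 / 12 = $353.13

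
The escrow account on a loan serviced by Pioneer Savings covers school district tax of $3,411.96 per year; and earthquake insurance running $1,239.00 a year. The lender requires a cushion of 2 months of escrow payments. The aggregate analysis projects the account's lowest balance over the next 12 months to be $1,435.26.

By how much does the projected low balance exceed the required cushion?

$660.10

School district tax — $3,411.96 per year
Earthquake insurance — $1,239.00 per year
Total annual escrow = $4,650.96
Per month = $4,650.96 / 12 = $387.58
Required reserve = 2 × $387.58 = $775.16
Surplus = $1,435.26 − $775.16 = $660.10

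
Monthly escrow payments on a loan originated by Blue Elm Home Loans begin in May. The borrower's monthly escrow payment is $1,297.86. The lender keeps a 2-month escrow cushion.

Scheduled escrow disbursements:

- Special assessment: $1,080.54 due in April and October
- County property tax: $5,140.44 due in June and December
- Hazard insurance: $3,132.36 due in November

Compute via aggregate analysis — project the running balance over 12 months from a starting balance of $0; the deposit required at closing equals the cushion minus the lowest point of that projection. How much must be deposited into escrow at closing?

Cushion = 2 × $1,297.86 = $2,595.72
Trial balance (start $0, +$1,297.86 each month, − disbursements):
  May: +$1,297.86 → $1,297.86
  Jun: +$1,297.86 − $5,140.44 → -$2,544.72
  Jul: +$1,297.86 → -$1,246.86
  Aug: +$1,297.86 → $51.00
  Sep: +$1,297.86 → $1,348.86
  Oct: +$1,297.86 − $1,080.54 → $1,566.18
  Nov: +$1,297.86 − $3,132.36 → -$268.32
  Dec: +$1,297.86 − $5,140.44 → -$4,110.90
  Jan: +$1,297.86 → -$2,813.04
  Feb: +$1,297.86 → -$1,515.18
  Mar: +$1,297.86 → -$217.32
  Apr: +$1,297.86 − $1,080.54 → $0.00
Lowest trial balance = -$4,110.90 (Dec)
Initial deposit = cushion − low point = $2,595.72 − (-$4,110.90) = $6,706.62

$6,706.62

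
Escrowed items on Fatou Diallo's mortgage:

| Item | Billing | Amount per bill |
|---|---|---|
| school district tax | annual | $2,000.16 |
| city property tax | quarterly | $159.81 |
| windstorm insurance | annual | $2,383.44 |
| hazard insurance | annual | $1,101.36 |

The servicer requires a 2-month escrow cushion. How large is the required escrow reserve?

$1,020.70

School district tax = $2,000.16 annually
City property tax = $159.81 × 4 = $639.24 annually
Windstorm insurance = $2,383.44 annually
Hazard insurance = $1,101.36 annually
Combined annual = $2,000.16 + $639.24 + $2,383.44 + $1,101.36 = $6,124.20
Base monthly escrow = $6,124.20 ÷ 12 = $510.35
Required cushion = 2 × $510.35 = $1,020.70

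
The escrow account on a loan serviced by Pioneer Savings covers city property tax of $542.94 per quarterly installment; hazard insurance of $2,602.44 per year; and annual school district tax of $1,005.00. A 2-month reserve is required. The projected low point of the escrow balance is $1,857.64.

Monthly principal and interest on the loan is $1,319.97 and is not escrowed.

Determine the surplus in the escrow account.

$894.44

City property tax — $542.94 × 4 = $2,171.76 per year
Hazard insurance — $2,602.44 per year
School district tax — $1,005.00 per year
Combined annual = $5,779.20
Base monthly escrow = $5,779.20 / 12 = $481.60
Required reserve = 2 × $481.60 = $963.20
Surplus = $1,857.64 − $963.20 = $894.44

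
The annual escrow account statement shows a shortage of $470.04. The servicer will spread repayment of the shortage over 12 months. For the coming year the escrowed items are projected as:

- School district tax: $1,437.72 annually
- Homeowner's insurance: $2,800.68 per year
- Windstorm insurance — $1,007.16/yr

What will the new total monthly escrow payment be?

School district tax — $1,437.72 per year
Homeowner's insurance — $2,800.68 per year
Windstorm insurance — $1,007.16 per year
Yearly total = $1,437.72 + $2,800.68 + $1,007.16 = $5,245.56
Monthly escrow = $5,245.56 / 12 = $437.13
Monthly shortage recovery: $470.04 ÷ 12 = $39.17
Adjusted monthly = $437.13 + $39.17 = $476.30

$476.30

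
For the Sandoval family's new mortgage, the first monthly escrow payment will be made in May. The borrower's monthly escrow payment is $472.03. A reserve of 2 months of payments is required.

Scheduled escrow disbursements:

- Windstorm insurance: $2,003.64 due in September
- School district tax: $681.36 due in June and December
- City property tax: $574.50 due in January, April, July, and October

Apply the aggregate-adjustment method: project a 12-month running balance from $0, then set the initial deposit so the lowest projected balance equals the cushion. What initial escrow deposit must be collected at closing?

$1,945.88

Cushion = 2 × $472.03 = $944.06
Trial balance (start $0, +$472.03 each month, − disbursements):
  May: +$472.03 → $472.03
  Jun: +$472.03 − $681.36 → $262.70
  Jul: +$472.03 − $574.50 → $160.23
  Aug: +$472.03 → $632.26
  Sep: +$472.03 − $2,003.64 → -$899.35
  Oct: +$472.03 − $574.50 → -$1,001.82
  Nov: +$472.03 → -$529.79
  Dec: +$472.03 − $681.36 → -$739.12
  Jan: +$472.03 − $574.50 → -$841.59
  Feb: +$472.03 → -$369.56
  Mar: +$472.03 → $102.47
  Apr: +$472.03 − $574.50 → $0.00
Lowest trial balance = -$1,001.82 (Oct)
Initial deposit = cushion − low point = $944.06 − (-$1,001.82) = $1,945.88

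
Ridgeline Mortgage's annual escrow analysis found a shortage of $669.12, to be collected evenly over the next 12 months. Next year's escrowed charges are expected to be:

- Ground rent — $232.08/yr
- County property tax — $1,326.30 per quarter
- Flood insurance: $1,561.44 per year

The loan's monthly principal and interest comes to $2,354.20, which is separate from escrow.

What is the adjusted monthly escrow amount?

$647.32

Ground rent: $232.08
County property tax: $1,326.30 × 4 = $5,305.20
Flood insurance: $1,561.44
Annual escrow total = $232.08 + $5,305.20 + $1,561.44 = $7,098.72
Monthly = $7,098.72 / 12 = $591.56
Shortage per month = $669.12 ÷ 12 = $55.76
New monthly escrow = $591.56 + $55.76 = $647.32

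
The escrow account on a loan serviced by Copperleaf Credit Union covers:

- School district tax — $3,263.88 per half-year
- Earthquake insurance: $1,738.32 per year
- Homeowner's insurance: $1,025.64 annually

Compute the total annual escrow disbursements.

School district tax: $3,263.88 × 2 = $6,527.76 per year
Earthquake insurance: $1,738.32 per year
Homeowner's insurance: $1,025.64 per year
Total annual escrow = $6,527.76 + $1,738.32 + $1,025.64 = $9,291.72

$9,291.72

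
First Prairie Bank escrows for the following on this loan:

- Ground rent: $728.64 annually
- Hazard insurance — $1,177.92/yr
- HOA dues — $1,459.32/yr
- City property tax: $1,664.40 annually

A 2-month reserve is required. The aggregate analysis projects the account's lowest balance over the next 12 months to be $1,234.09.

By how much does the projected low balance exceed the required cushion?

$395.71

Ground rent — $728.64/yr
Hazard insurance — $1,177.92/yr
HOA dues — $1,459.32/yr
City property tax — $1,664.40/yr
Combined annual = $728.64 + $1,177.92 + $1,459.32 + $1,664.40 = $5,030.28
Monthly = $5,030.28 / 12 = $419.19
Required reserve = 2 × $419.19 = $838.38
Surplus = $1,234.09 − $838.38 = $395.71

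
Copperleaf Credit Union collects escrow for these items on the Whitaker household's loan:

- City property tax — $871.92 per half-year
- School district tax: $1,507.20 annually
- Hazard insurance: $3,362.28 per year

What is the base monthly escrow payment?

City property tax — $871.92 × 2 = $1,743.84 per year
School district tax — $1,507.20 per year
Hazard insurance — $3,362.28 per year
Total per year = $1,743.84 + $1,507.20 + $3,362.28 = $6,613.32
Monthly = $6,613.32 / 12 = $551.11

$551.11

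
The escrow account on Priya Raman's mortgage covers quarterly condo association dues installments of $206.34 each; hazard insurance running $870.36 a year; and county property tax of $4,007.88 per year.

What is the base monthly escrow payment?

Condo association dues — $206.34 × 4 = $825.36/yr
Hazard insurance — $870.36/yr
County property tax — $4,007.88/yr
Total annual escrow = $825.36 + $870.36 + $4,007.88 = $5,703.60
Monthly escrow = $5,703.60 ÷ 12 = $475.30

$475.30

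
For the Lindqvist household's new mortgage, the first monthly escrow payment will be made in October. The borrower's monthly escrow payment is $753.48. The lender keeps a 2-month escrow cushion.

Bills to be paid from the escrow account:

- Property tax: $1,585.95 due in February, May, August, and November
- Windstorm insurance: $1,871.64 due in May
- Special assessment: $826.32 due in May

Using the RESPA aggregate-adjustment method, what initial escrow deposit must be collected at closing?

$2,934.93

Cushion = 2 × $753.48 = $1,506.96
Trial balance (start $0, +$753.48 each month, − disbursements):
  Oct: +$753.48 → $753.48
  Nov: +$753.48 − $1,585.95 → -$78.99
  Dec: +$753.48 → $674.49
  Jan: +$753.48 → $1,427.97
  Feb: +$753.48 − $1,585.95 → $595.50
  Mar: +$753.48 → $1,348.98
  Apr: +$753.48 → $2,102.46
  May: +$753.48 − $4,283.91 → -$1,427.97
  Jun: +$753.48 → -$674.49
  Jul: +$753.48 → $78.99
  Aug: +$753.48 − $1,585.95 → -$753.48
  Sep: +$753.48 → $0.00
Lowest trial balance = -$1,427.97 (May)
Initial deposit = cushion − low point = $1,506.96 − (-$1,427.97) = $2,934.93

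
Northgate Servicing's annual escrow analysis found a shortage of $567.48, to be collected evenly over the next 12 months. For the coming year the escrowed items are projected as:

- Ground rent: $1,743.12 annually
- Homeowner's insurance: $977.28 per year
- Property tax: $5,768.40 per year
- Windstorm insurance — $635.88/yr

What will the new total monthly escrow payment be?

$807.68

Ground rent = $1,743.12 per year
Homeowner's insurance = $977.28 per year
Property tax = $5,768.40 per year
Windstorm insurance = $635.88 per year
Combined annual = $1,743.12 + $977.28 + $5,768.40 + $635.88 = $9,124.68
Base monthly escrow = $9,124.68 / 12 = $760.39
Shortage spread = $567.48 ÷ 12 = $47.29/mo
Adjusted monthly = $760.39 + $47.29 = $807.68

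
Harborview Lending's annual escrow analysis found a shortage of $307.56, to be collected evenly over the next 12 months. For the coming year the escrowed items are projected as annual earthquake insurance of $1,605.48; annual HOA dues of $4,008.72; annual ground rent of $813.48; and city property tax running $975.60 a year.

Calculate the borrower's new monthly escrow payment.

$642.57

Earthquake insurance — $1,605.48 per year
HOA dues — $4,008.72 per year
Ground rent — $813.48 per year
City property tax — $975.60 per year
Annual escrow total = $1,605.48 + $4,008.72 + $813.48 + $975.60 = $7,403.28
Monthly = $7,403.28 ÷ 12 = $616.94
Shortage spread = $307.56 ÷ 12 = $25.63/mo
Adjusted monthly = $616.94 + $25.63 = $642.57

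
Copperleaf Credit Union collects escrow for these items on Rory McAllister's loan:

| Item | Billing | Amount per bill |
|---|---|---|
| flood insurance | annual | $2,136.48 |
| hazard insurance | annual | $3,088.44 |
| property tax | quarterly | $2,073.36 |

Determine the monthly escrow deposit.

$1,126.53

Flood insurance: $2,136.48
Hazard insurance: $3,088.44
Property tax: $2,073.36 × 4 = $8,293.44
Yearly total = $13,518.36
Monthly escrow = $13,518.36 / 12 = $1,126.53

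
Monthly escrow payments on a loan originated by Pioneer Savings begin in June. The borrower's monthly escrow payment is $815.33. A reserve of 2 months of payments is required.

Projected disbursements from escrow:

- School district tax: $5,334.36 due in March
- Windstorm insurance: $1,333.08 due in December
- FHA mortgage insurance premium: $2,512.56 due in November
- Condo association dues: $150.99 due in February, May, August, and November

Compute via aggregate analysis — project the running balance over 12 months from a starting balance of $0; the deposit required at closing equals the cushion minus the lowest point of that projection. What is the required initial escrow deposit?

$3,110.33

Cushion = 2 × $815.33 = $1,630.66
Trial balance (start $0, +$815.33 each month, − disbursements):
  Jun: +$815.33 → $815.33
  Jul: +$815.33 → $1,630.66
  Aug: +$815.33 − $150.99 → $2,295.00
  Sep: +$815.33 → $3,110.33
  Oct: +$815.33 → $3,925.66
  Nov: +$815.33 − $2,663.55 → $2,077.44
  Dec: +$815.33 − $1,333.08 → $1,559.69
  Jan: +$815.33 → $2,375.02
  Feb: +$815.33 − $150.99 → $3,039.36
  Mar: +$815.33 − $5,334.36 → -$1,479.67
  Apr: +$815.33 → -$664.34
  May: +$815.33 − $150.99 → $0.00
Lowest trial balance = -$1,479.67 (Mar)
Initial deposit = cushion − low point = $1,630.66 − (-$1,479.67) = $3,110.33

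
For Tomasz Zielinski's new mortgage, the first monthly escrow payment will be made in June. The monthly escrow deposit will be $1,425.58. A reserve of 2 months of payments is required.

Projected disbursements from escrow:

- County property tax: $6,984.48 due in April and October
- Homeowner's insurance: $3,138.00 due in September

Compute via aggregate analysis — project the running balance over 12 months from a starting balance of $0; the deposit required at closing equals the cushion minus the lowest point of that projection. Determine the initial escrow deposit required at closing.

Cushion = 2 × $1,425.58 = $2,851.16
Trial balance (start $0, +$1,425.58 each month, − disbursements):
  Jun: +$1,425.58 → $1,425.58
  Jul: +$1,425.58 → $2,851.16
  Aug: +$1,425.58 → $4,276.74
  Sep: +$1,425.58 − $3,138.00 → $2,564.32
  Oct: +$1,425.58 − $6,984.48 → -$2,994.58
  Nov: +$1,425.58 → -$1,569.00
  Dec: +$1,425.58 → -$143.42
  Jan: +$1,425.58 → $1,282.16
  Feb: +$1,425.58 → $2,707.74
  Mar: +$1,425.58 → $4,133.32
  Apr: +$1,425.58 − $6,984.48 → -$1,425.58
  May: +$1,425.58 → $0.00
Lowest trial balance = -$2,994.58 (Oct)
Initial deposit = cushion − low point = $2,851.16 − (-$2,994.58) = $5,845.74

$5,845.74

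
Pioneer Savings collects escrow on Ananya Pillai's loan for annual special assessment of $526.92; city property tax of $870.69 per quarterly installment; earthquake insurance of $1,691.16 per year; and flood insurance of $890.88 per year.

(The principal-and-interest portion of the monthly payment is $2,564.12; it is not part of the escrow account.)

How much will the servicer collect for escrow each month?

$549.31

Special assessment = $526.92/yr
City property tax = $870.69 × 4 = $3,482.76/yr
Earthquake insurance = $1,691.16/yr
Flood insurance = $890.88/yr
Yearly total = $526.92 + $3,482.76 + $1,691.16 + $890.88 = $6,591.72
Per month = $6,591.72 ÷ 12 = $549.31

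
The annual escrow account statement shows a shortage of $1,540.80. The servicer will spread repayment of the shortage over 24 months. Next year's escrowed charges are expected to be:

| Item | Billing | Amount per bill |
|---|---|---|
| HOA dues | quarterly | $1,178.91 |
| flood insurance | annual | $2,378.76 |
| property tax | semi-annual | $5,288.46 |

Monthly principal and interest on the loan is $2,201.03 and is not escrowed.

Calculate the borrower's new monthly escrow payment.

HOA dues: $1,178.91 × 4 = $4,715.64 per year
Flood insurance: $2,378.76 per year
Property tax: $5,288.46 × 2 = $10,576.92 per year
Total annual escrow = $4,715.64 + $2,378.76 + $10,576.92 = $17,671.32
Base monthly escrow = $17,671.32 ÷ 12 = $1,472.61
Shortage spread = $1,540.80 / 24 = $64.20/mo
Adjusted monthly = $1,472.61 + $64.20 = $1,536.81

$1,536.81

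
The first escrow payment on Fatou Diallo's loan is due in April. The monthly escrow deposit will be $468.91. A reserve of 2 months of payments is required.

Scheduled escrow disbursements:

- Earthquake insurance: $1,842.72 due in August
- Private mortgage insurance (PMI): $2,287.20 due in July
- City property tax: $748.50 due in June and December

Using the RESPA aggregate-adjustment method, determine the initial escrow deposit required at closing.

Cushion = 2 × $468.91 = $937.82
Trial balance (start $0, +$468.91 each month, − disbursements):
  Apr: +$468.91 → $468.91
  May: +$468.91 → $937.82
  Jun: +$468.91 − $748.50 → $658.23
  Jul: +$468.91 − $2,287.20 → -$1,160.06
  Aug: +$468.91 − $1,842.72 → -$2,533.87
  Sep: +$468.91 → -$2,064.96
  Oct: +$468.91 → -$1,596.05
  Nov: +$468.91 → -$1,127.14
  Dec: +$468.91 − $748.50 → -$1,406.73
  Jan: +$468.91 → -$937.82
  Feb: +$468.91 → -$468.91
  Mar: +$468.91 → $0.00
Lowest trial balance = -$2,533.87 (Aug)
Initial deposit = cushion − low point = $937.82 − (-$2,533.87) = $3,471.69

$3,471.69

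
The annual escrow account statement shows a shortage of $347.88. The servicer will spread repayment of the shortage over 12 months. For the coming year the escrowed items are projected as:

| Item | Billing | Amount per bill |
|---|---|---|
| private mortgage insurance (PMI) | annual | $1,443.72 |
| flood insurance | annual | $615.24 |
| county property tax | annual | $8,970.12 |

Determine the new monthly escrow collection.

Private mortgage insurance (PMI) — $1,443.72 per year
Flood insurance — $615.24 per year
County property tax — $8,970.12 per year
Total annual escrow = $1,443.72 + $615.24 + $8,970.12 = $11,029.08
Monthly = $11,029.08 / 12 = $919.09
Shortage spread = $347.88 ÷ 12 = $28.99/mo
New monthly escrow = $919.09 + $28.99 = $948.08

$948.08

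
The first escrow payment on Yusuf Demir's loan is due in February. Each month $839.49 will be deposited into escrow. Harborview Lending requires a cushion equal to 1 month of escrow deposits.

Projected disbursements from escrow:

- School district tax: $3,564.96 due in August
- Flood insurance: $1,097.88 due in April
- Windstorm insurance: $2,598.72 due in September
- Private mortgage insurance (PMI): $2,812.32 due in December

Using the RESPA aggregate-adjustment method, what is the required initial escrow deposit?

$1,678.98

Cushion = 1 × $839.49 = $839.49
Trial balance (start $0, +$839.49 each month, − disbursements):
  Feb: +$839.49 → $839.49
  Mar: +$839.49 → $1,678.98
  Apr: +$839.49 − $1,097.88 → $1,420.59
  May: +$839.49 → $2,260.08
  Jun: +$839.49 → $3,099.57
  Jul: +$839.49 → $3,939.06
  Aug: +$839.49 − $3,564.96 → $1,213.59
  Sep: +$839.49 − $2,598.72 → -$545.64
  Oct: +$839.49 → $293.85
  Nov: +$839.49 → $1,133.34
  Dec: +$839.49 − $2,812.32 → -$839.49
  Jan: +$839.49 → $0.00
Lowest trial balance = -$839.49 (Dec)
Initial deposit = cushion − low point = $839.49 − (-$839.49) = $1,678.98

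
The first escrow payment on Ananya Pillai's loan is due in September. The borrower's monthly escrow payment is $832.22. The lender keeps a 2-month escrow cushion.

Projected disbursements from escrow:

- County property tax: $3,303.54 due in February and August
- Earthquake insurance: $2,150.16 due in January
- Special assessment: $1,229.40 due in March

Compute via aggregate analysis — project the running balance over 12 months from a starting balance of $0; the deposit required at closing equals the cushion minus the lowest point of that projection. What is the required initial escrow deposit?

Cushion = 2 × $832.22 = $1,664.44
Trial balance (start $0, +$832.22 each month, − disbursements):
  Sep: +$832.22 → $832.22
  Oct: +$832.22 → $1,664.44
  Nov: +$832.22 → $2,496.66
  Dec: +$832.22 → $3,328.88
  Jan: +$832.22 − $2,150.16 → $2,010.94
  Feb: +$832.22 − $3,303.54 → -$460.38
  Mar: +$832.22 − $1,229.40 → -$857.56
  Apr: +$832.22 → -$25.34
  May: +$832.22 → $806.88
  Jun: +$832.22 → $1,639.10
  Jul: +$832.22 → $2,471.32
  Aug: +$832.22 − $3,303.54 → $0.00
Lowest trial balance = -$857.56 (Mar)
Initial deposit = cushion − low point = $1,664.44 − (-$857.56) = $2,522.00

$2,522.00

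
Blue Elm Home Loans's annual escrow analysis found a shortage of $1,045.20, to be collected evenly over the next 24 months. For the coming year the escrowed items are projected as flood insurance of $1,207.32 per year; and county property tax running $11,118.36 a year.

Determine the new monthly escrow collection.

Flood insurance = $1,207.32/yr
County property tax = $11,118.36/yr
Total annual escrow = $12,325.68
Per month = $12,325.68 / 12 = $1,027.14
Shortage spread = $1,045.20 / 24 = $43.55/mo
New monthly escrow = $1,027.14 + $43.55 = $1,070.69

$1,070.69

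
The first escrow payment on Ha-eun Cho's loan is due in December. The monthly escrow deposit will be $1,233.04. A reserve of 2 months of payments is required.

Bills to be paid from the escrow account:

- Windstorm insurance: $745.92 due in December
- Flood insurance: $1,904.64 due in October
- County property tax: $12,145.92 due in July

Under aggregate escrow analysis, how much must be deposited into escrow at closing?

$5,493.60

Cushion = 2 × $1,233.04 = $2,466.08
Trial balance (start $0, +$1,233.04 each month, − disbursements):
  Dec: +$1,233.04 − $745.92 → $487.12
  Jan: +$1,233.04 → $1,720.16
  Feb: +$1,233.04 → $2,953.20
  Mar: +$1,233.04 → $4,186.24
  Apr: +$1,233.04 → $5,419.28
  May: +$1,233.04 → $6,652.32
  Jun: +$1,233.04 → $7,885.36
  Jul: +$1,233.04 − $12,145.92 → -$3,027.52
  Aug: +$1,233.04 → -$1,794.48
  Sep: +$1,233.04 → -$561.44
  Oct: +$1,233.04 − $1,904.64 → -$1,233.04
  Nov: +$1,233.04 → $0.00
Lowest trial balance = -$3,027.52 (Jul)
Initial deposit = cushion − low point = $2,466.08 − (-$3,027.52) = $5,493.60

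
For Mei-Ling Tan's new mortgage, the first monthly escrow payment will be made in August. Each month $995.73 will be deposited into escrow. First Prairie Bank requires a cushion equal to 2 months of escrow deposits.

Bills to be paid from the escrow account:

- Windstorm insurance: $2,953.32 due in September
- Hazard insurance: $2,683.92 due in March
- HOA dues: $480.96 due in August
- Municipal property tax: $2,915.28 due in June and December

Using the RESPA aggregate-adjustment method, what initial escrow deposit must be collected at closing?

$3,434.28

Cushion = 2 × $995.73 = $1,991.46
Trial balance (start $0, +$995.73 each month, − disbursements):
  Aug: +$995.73 − $480.96 → $514.77
  Sep: +$995.73 − $2,953.32 → -$1,442.82
  Oct: +$995.73 → -$447.09
  Nov: +$995.73 → $548.64
  Dec: +$995.73 − $2,915.28 → -$1,370.91
  Jan: +$995.73 → -$375.18
  Feb: +$995.73 → $620.55
  Mar: +$995.73 − $2,683.92 → -$1,067.64
  Apr: +$995.73 → -$71.91
  May: +$995.73 → $923.82
  Jun: +$995.73 − $2,915.28 → -$995.73
  Jul: +$995.73 → $0.00
Lowest trial balance = -$1,442.82 (Sep)
Initial deposit = cushion − low point = $1,991.46 − (-$1,442.82) = $3,434.28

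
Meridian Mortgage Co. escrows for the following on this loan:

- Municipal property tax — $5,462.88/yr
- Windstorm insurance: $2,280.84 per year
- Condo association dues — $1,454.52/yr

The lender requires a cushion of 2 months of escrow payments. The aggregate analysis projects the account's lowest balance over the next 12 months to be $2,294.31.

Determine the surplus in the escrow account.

$761.27

Municipal property tax — $5,462.88
Windstorm insurance — $2,280.84
Condo association dues — $1,454.52
Yearly total = $9,198.24
Monthly = $9,198.24 / 12 = $766.52
Cushion = 2 × $766.52 = $1,533.04
Surplus = $2,294.31 − $1,533.04 = $761.27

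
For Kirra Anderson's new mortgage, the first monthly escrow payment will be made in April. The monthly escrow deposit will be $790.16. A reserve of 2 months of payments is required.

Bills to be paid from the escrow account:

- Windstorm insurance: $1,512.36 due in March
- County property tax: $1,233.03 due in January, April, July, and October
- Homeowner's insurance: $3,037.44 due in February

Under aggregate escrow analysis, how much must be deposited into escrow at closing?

$2,023.19

Cushion = 2 × $790.16 = $1,580.32
Trial balance (start $0, +$790.16 each month, − disbursements):
  Apr: +$790.16 − $1,233.03 → -$442.87
  May: +$790.16 → $347.29
  Jun: +$790.16 → $1,137.45
  Jul: +$790.16 − $1,233.03 → $694.58
  Aug: +$790.16 → $1,484.74
  Sep: +$790.16 → $2,274.90
  Oct: +$790.16 − $1,233.03 → $1,832.03
  Nov: +$790.16 → $2,622.19
  Dec: +$790.16 → $3,412.35
  Jan: +$790.16 − $1,233.03 → $2,969.48
  Feb: +$790.16 − $3,037.44 → $722.20
  Mar: +$790.16 − $1,512.36 → $0.00
Lowest trial balance = -$442.87 (Apr)
Initial deposit = cushion − low point = $1,580.32 − (-$442.87) = $2,023.19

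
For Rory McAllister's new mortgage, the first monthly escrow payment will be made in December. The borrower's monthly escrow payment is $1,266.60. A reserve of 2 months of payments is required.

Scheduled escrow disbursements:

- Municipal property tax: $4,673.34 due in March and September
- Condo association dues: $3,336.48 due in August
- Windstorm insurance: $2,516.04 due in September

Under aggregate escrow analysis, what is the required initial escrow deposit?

$5,066.40

Cushion = 2 × $1,266.60 = $2,533.20
Trial balance (start $0, +$1,266.60 each month, − disbursements):
  Dec: +$1,266.60 → $1,266.60
  Jan: +$1,266.60 → $2,533.20
  Feb: +$1,266.60 → $3,799.80
  Mar: +$1,266.60 − $4,673.34 → $393.06
  Apr: +$1,266.60 → $1,659.66
  May: +$1,266.60 → $2,926.26
  Jun: +$1,266.60 → $4,192.86
  Jul: +$1,266.60 → $5,459.46
  Aug: +$1,266.60 − $3,336.48 → $3,389.58
  Sep: +$1,266.60 − $7,189.38 → -$2,533.20
  Oct: +$1,266.60 → -$1,266.60
  Nov: +$1,266.60 → $0.00
Lowest trial balance = -$2,533.20 (Sep)
Initial deposit = cushion − low point = $2,533.20 − (-$2,533.20) = $5,066.40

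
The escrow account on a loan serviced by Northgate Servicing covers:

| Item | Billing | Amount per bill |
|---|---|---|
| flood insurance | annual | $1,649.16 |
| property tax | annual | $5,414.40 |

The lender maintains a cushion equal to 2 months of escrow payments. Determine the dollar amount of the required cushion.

$1,177.26

Flood insurance: $1,649.16 per year
Property tax: $5,414.40 per year
Total annual escrow = $7,063.56
Monthly = $7,063.56 / 12 = $588.63
Required cushion = 2 × $588.63 = $1,177.26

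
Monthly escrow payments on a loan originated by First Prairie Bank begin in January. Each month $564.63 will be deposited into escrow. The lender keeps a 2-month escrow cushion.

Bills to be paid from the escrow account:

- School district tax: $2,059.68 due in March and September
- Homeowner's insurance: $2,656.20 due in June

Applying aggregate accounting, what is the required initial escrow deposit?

Cushion = 2 × $564.63 = $1,129.26
Trial balance (start $0, +$564.63 each month, − disbursements):
  Jan: +$564.63 → $564.63
  Feb: +$564.63 → $1,129.26
  Mar: +$564.63 − $2,059.68 → -$365.79
  Apr: +$564.63 → $198.84
  May: +$564.63 → $763.47
  Jun: +$564.63 − $2,656.20 → -$1,328.10
  Jul: +$564.63 → -$763.47
  Aug: +$564.63 → -$198.84
  Sep: +$564.63 − $2,059.68 → -$1,693.89
  Oct: +$564.63 → -$1,129.26
  Nov: +$564.63 → -$564.63
  Dec: +$564.63 → $0.00
Lowest trial balance = -$1,693.89 (Sep)
Initial deposit = cushion − low point = $1,129.26 − (-$1,693.89) = $2,823.15

$2,823.15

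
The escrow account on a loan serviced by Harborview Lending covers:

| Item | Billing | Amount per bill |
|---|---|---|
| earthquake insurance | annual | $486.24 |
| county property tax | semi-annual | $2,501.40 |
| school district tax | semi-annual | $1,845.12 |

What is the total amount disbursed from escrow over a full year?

$9,179.28

Earthquake insurance = $486.24/yr
County property tax = $2,501.40 × 2 = $5,002.80/yr
School district tax = $1,845.12 × 2 = $3,690.24/yr
Combined annual = $9,179.28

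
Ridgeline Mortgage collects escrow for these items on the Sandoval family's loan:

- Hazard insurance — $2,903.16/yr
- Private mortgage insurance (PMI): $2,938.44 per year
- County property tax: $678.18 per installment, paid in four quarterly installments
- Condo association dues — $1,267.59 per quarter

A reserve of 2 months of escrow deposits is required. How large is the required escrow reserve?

Hazard insurance — $2,903.16
Private mortgage insurance (PMI) — $2,938.44
County property tax — $678.18 × 4 = $2,712.72
Condo association dues — $1,267.59 × 4 = $5,070.36
Combined annual = $13,624.68
Base monthly escrow = $13,624.68 / 12 = $1,135.39
Cushion = 2 × $1,135.39 = $2,270.78

$2,270.78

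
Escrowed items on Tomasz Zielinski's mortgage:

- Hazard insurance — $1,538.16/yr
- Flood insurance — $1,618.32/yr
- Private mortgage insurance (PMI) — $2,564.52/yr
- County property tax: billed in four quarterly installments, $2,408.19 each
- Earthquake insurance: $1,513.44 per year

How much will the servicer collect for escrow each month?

$1,405.60

Hazard insurance = $1,538.16
Flood insurance = $1,618.32
Private mortgage insurance (PMI) = $2,564.52
County property tax = $2,408.19 × 4 = $9,632.76
Earthquake insurance = $1,513.44
Total per year = $1,538.16 + $1,618.32 + $2,564.52 + $9,632.76 + $1,513.44 = $16,867.20
Monthly escrow = $16,867.20 ÷ 12 = $1,405.60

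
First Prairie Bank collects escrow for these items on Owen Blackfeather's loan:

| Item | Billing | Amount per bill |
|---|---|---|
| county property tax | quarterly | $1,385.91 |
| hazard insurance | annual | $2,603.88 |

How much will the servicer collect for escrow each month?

$678.96

County property tax — $1,385.91 × 4 = $5,543.64 per year
Hazard insurance — $2,603.88 per year
Combined annual = $8,147.52
Base monthly escrow = $8,147.52 ÷ 12 = $678.96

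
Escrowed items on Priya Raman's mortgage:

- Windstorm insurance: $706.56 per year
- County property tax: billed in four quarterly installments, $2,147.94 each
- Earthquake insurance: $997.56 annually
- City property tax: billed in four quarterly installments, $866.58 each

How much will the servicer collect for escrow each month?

Windstorm insurance = $706.56
County property tax = $2,147.94 × 4 = $8,591.76
Earthquake insurance = $997.56
City property tax = $866.58 × 4 = $3,466.32
Total per year = $13,762.20
Monthly = $13,762.20 ÷ 12 = $1,146.85

$1,146.85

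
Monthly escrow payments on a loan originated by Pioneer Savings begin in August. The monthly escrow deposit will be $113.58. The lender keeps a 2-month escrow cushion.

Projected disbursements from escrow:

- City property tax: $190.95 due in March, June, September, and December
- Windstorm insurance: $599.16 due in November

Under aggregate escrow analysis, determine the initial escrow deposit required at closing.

Cushion = 2 × $113.58 = $227.16
Trial balance (start $0, +$113.58 each month, − disbursements):
  Aug: +$113.58 → $113.58
  Sep: +$113.58 − $190.95 → $36.21
  Oct: +$113.58 → $149.79
  Nov: +$113.58 − $599.16 → -$335.79
  Dec: +$113.58 − $190.95 → -$413.16
  Jan: +$113.58 → -$299.58
  Feb: +$113.58 → -$186.00
  Mar: +$113.58 − $190.95 → -$263.37
  Apr: +$113.58 → -$149.79
  May: +$113.58 → -$36.21
  Jun: +$113.58 − $190.95 → -$113.58
  Jul: +$113.58 → $0.00
Lowest trial balance = -$413.16 (Dec)
Initial deposit = cushion − low point = $227.16 − (-$413.16) = $640.32

$640.32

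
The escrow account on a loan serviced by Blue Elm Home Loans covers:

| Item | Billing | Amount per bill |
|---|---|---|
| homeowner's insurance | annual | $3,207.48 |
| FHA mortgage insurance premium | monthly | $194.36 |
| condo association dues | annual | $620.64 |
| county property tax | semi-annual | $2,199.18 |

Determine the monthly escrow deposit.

$879.90

Homeowner's insurance = $3,207.48
FHA mortgage insurance premium = $194.36 × 12 = $2,332.32
Condo association dues = $620.64
County property tax = $2,199.18 × 2 = $4,398.36
Yearly total = $10,558.80
Monthly escrow = $10,558.80 ÷ 12 = $879.90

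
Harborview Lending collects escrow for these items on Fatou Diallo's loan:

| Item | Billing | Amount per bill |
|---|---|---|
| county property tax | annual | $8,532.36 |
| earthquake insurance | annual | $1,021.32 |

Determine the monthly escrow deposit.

County property tax — $8,532.36
Earthquake insurance — $1,021.32
Total annual escrow = $9,553.68
Monthly = $9,553.68 ÷ 12 = $796.14

$796.14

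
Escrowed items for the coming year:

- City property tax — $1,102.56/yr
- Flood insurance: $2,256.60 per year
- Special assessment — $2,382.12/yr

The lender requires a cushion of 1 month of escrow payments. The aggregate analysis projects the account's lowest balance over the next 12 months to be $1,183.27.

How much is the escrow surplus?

City property tax: $1,102.56/yr
Flood insurance: $2,256.60/yr
Special assessment: $2,382.12/yr
Total annual escrow = $1,102.56 + $2,256.60 + $2,382.12 = $5,741.28
Per month = $5,741.28 ÷ 12 = $478.44
Cushion = 1 × $478.44 = $478.44
Surplus = $1,183.27 − $478.44 = $704.83

$704.83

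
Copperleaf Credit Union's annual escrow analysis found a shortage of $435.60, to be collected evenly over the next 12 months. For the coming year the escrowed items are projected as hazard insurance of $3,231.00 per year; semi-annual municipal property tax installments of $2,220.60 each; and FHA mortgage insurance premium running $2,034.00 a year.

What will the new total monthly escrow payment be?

Hazard insurance: $3,231.00 per year
Municipal property tax: $2,220.60 × 2 = $4,441.20 per year
FHA mortgage insurance premium: $2,034.00 per year
Total per year = $9,706.20
Per month = $9,706.20 ÷ 12 = $808.85
Shortage spread = $435.60 ÷ 12 = $36.30/mo
Adjusted monthly = $808.85 + $36.30 = $845.15

$845.15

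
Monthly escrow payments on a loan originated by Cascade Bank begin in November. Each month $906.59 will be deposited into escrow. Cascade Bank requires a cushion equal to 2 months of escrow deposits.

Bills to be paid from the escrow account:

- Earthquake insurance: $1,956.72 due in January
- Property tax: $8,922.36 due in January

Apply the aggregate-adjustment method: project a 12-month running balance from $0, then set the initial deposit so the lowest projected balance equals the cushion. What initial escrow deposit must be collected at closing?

$9,972.49

Cushion = 2 × $906.59 = $1,813.18
Trial balance (start $0, +$906.59 each month, − disbursements):
  Nov: +$906.59 → $906.59
  Dec: +$906.59 → $1,813.18
  Jan: +$906.59 − $10,879.08 → -$8,159.31
  Feb: +$906.59 → -$7,252.72
  Mar: +$906.59 → -$6,346.13
  Apr: +$906.59 → -$5,439.54
  May: +$906.59 → -$4,532.95
  Jun: +$906.59 → -$3,626.36
  Jul: +$906.59 → -$2,719.77
  Aug: +$906.59 → -$1,813.18
  Sep: +$906.59 → -$906.59
  Oct: +$906.59 → $0.00
Lowest trial balance = -$8,159.31 (Jan)
Initial deposit = cushion − low point = $1,813.18 − (-$8,159.31) = $9,972.49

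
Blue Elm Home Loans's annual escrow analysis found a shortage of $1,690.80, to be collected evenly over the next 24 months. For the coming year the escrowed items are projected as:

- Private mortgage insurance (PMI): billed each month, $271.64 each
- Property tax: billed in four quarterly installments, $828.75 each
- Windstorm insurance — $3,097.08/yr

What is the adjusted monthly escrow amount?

$876.43

Private mortgage insurance (PMI) — $271.64 × 12 = $3,259.68
Property tax — $828.75 × 4 = $3,315.00
Windstorm insurance — $3,097.08
Yearly total = $9,671.76
Per month = $9,671.76 / 12 = $805.98
Monthly shortage recovery: $1,690.80 ÷ 24 = $70.45
New monthly escrow = $805.98 + $70.45 = $876.43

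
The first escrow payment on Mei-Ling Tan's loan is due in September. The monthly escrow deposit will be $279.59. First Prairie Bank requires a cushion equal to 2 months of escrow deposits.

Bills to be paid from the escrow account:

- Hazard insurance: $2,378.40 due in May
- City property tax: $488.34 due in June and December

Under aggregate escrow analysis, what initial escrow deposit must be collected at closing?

Cushion = 2 × $279.59 = $559.18
Trial balance (start $0, +$279.59 each month, − disbursements):
  Sep: +$279.59 → $279.59
  Oct: +$279.59 → $559.18
  Nov: +$279.59 → $838.77
  Dec: +$279.59 − $488.34 → $630.02
  Jan: +$279.59 → $909.61
  Feb: +$279.59 → $1,189.20
  Mar: +$279.59 → $1,468.79
  Apr: +$279.59 → $1,748.38
  May: +$279.59 − $2,378.40 → -$350.43
  Jun: +$279.59 − $488.34 → -$559.18
  Jul: +$279.59 → -$279.59
  Aug: +$279.59 → $0.00
Lowest trial balance = -$559.18 (Jun)
Initial deposit = cushion − low point = $559.18 − (-$559.18) = $1,118.36

$1,118.36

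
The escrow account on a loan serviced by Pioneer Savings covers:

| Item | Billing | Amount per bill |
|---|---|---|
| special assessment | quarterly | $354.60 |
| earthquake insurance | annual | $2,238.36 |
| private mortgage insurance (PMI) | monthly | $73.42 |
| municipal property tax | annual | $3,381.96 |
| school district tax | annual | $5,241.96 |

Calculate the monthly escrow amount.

Special assessment = $354.60 × 4 = $1,418.40/yr
Earthquake insurance = $2,238.36/yr
Private mortgage insurance (PMI) = $73.42 × 12 = $881.04/yr
Municipal property tax = $3,381.96/yr
School district tax = $5,241.96/yr
Yearly total = $1,418.40 + $2,238.36 + $881.04 + $3,381.96 + $5,241.96 = $13,161.72
Monthly escrow = $13,161.72 / 12 = $1,096.81

$1,096.81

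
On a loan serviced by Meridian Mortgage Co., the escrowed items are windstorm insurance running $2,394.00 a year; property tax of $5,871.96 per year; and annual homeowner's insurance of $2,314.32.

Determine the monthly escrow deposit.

$881.69

Windstorm insurance — $2,394.00 per year
Property tax — $5,871.96 per year
Homeowner's insurance — $2,314.32 per year
Total annual escrow = $2,394.00 + $5,871.96 + $2,314.32 = $10,580.28
Monthly = $10,580.28 ÷ 12 = $881.69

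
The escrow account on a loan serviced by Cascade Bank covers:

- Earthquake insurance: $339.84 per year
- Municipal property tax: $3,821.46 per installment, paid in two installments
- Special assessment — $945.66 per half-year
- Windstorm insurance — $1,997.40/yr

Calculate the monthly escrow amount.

Earthquake insurance = $339.84/yr
Municipal property tax = $3,821.46 × 2 = $7,642.92/yr
Special assessment = $945.66 × 2 = $1,891.32/yr
Windstorm insurance = $1,997.40/yr
Total annual escrow = $339.84 + $7,642.92 + $1,891.32 + $1,997.40 = $11,871.48
Base monthly escrow = $11,871.48 / 12 = $989.29

$989.29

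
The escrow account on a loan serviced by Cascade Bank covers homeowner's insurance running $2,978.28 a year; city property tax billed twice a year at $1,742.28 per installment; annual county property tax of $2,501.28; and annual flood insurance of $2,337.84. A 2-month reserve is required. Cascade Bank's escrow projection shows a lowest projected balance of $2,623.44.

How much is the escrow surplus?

Homeowner's insurance — $2,978.28 per year
City property tax — $1,742.28 × 2 = $3,484.56 per year
County property tax — $2,501.28 per year
Flood insurance — $2,337.84 per year
Total annual escrow = $11,301.96
Per month = $11,301.96 / 12 = $941.83
Required reserve = 2 × $941.83 = $1,883.66
Excess over cushion: $2,623.44 − $1,883.66 = $739.78

$739.78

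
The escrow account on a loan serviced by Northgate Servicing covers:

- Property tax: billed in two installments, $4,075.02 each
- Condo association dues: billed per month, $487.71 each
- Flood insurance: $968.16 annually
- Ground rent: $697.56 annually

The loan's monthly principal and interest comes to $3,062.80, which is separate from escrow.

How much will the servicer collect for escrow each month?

Property tax = $4,075.02 × 2 = $8,150.04 annually
Condo association dues = $487.71 × 12 = $5,852.52 annually
Flood insurance = $968.16 annually
Ground rent = $697.56 annually
Total annual escrow = $8,150.04 + $5,852.52 + $968.16 + $697.56 = $15,668.28
Base monthly escrow = $15,668.28 ÷ 12 = $1,305.69

$1,305.69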